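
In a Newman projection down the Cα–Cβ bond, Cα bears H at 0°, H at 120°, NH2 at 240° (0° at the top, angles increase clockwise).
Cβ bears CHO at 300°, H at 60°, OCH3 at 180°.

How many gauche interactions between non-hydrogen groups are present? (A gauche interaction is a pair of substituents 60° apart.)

2

Non-H gauche pairs: NH2(240°)/CHO(300°); NH2(240°)/OCH3(180°) — 2 interactions.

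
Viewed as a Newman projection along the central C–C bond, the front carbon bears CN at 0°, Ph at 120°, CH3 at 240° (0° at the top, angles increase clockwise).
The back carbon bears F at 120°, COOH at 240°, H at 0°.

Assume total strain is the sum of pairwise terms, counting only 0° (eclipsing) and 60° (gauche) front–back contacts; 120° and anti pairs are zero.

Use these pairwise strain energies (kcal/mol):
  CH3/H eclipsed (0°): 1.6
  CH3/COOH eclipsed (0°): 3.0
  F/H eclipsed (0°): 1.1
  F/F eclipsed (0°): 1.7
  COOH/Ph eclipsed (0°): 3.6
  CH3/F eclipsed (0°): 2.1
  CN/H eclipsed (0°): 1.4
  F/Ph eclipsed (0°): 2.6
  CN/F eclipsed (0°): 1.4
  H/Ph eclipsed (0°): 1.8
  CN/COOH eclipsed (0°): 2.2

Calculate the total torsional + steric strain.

7.0 kcal/mol

This conformer (eclipsed): CN–H eclipsed, Ph–F eclipsed, CH3–COOH eclipsed; 1.4 + 2.6 + 3.0 = 7.0 kcal/mol.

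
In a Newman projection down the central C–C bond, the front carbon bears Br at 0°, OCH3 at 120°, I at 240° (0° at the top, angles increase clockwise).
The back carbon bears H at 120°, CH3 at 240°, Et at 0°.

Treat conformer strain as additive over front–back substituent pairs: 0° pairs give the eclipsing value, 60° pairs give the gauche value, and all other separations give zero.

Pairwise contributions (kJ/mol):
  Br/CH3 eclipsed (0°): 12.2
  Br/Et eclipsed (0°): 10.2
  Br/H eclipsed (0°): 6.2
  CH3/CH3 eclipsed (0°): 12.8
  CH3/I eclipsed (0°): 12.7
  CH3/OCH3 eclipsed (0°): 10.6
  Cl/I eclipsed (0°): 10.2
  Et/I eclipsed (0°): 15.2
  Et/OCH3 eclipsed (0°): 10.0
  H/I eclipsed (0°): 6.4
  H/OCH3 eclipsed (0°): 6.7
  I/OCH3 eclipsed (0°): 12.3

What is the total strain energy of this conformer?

This conformer (eclipsed): Br(0°)/Et(0°) eclipsed 10.2; OCH3(120°)/H(120°) eclipsed 6.7; I(240°)/CH3(240°) eclipsed 12.7 → 29.6 kJ/mol.

29.6 kJ/mol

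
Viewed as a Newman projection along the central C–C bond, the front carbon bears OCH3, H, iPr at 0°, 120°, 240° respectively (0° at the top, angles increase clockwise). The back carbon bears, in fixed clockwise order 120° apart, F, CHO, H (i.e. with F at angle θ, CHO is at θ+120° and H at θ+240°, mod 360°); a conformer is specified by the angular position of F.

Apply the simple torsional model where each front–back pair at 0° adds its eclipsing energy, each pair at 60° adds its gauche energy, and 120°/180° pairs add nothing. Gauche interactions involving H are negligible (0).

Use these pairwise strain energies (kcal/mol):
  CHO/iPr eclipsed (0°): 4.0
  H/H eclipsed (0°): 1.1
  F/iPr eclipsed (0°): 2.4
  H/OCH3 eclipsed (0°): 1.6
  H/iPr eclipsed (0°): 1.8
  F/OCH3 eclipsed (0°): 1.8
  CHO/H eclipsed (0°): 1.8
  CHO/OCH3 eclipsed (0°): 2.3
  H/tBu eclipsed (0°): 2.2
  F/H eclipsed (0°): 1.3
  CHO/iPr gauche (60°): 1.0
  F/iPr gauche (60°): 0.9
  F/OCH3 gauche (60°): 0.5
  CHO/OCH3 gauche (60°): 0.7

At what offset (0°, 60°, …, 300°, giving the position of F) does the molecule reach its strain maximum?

F at 0° (eclipsed): OCH3–F eclipsed, H–CHO eclipsed, iPr–H eclipsed; 1.8 + 1.8 + 1.8 = 5.4 kcal/mol.
F at 60° (staggered): OCH3–F gauche, iPr–CHO gauche; 0.5 + 1.0 = 1.5 kcal/mol.
F at 120° (eclipsed): OCH3–H eclipsed, H–F eclipsed, iPr–CHO eclipsed; 1.6 + 1.3 + 4.0 = 6.9 kcal/mol.
F at 180° (staggered): OCH3–CHO gauche, iPr–F gauche, iPr–CHO gauche; 0.7 + 0.9 + 1.0 = 2.6 kcal/mol.
F at 240° (eclipsed): OCH3–CHO eclipsed, H–H eclipsed, iPr–F eclipsed; 2.3 + 1.1 + 2.4 = 5.8 kcal/mol.
F at 300° (staggered): OCH3–F gauche, OCH3–CHO gauche, iPr–F gauche; 0.5 + 0.7 + 0.9 = 2.1 kcal/mol.
The maximum (6.9 kcal/mol) occurs with F at 120°.

120°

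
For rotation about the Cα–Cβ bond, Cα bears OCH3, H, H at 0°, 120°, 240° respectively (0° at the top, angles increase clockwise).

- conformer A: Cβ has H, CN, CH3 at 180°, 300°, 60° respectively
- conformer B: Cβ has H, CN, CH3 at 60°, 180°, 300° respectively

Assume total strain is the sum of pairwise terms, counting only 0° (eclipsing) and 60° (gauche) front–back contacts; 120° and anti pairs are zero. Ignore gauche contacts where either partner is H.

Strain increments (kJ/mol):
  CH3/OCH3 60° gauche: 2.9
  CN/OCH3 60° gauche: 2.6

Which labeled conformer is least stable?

A

A (staggered): OCH3(0°)/CN(300°) gauche 2.6; OCH3(0°)/CH3(60°) gauche 2.9 → 5.5 kJ/mol.
B (staggered): OCH3(0°)/CH3(300°) gauche 2.9 → 2.9 kJ/mol.
A has the highest total (5.5 kJ/mol).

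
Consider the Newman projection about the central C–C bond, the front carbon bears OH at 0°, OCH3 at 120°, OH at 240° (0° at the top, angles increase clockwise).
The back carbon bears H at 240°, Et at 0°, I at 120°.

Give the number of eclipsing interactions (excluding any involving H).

2

Non-H eclipsing pairs: OH(0°)/Et(0°); OCH3(120°)/I(120°) — 2 interactions.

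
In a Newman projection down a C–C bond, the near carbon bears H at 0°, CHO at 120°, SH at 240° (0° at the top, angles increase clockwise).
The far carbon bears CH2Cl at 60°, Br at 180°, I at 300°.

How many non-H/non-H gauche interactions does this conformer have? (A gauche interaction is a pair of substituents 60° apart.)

4

Non-H gauche pairs: CHO(120°)/CH2Cl(60°); CHO(120°)/Br(180°); SH(240°)/Br(180°); SH(240°)/I(300°) — 4 interactions.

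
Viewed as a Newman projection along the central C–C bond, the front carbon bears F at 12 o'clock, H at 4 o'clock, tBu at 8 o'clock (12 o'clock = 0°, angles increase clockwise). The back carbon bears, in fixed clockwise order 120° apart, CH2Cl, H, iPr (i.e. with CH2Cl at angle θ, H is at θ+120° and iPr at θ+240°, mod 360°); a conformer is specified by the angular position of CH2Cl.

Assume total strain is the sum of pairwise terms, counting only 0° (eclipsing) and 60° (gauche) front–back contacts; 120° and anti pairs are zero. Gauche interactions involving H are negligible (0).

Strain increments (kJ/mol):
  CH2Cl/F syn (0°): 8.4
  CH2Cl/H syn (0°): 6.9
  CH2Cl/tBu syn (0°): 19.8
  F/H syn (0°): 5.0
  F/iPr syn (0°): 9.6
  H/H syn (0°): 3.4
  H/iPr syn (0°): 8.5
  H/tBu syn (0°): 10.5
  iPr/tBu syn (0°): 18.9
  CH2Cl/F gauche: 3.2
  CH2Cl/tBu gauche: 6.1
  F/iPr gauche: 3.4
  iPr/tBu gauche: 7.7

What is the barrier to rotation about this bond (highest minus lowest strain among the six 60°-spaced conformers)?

23.8 kJ/mol

CH2Cl at 0° (eclipsed): F(0°)/CH2Cl(0°) eclipsed 8.4; H(120°)/H(120°) eclipsed 3.4; tBu(240°)/iPr(240°) eclipsed 18.9 → 30.7 kJ/mol.
CH2Cl at 60° (staggered): F(0°)/CH2Cl(60°) gauche 3.2; F(0°)/iPr(300°) gauche 3.4; tBu(240°)/iPr(300°) gauche 7.7 → 14.3 kJ/mol.
CH2Cl at 120° (eclipsed): F(0°)/iPr(0°) eclipsed 9.6; H(120°)/CH2Cl(120°) eclipsed 6.9; tBu(240°)/H(240°) eclipsed 10.5 → 27.0 kJ/mol.
CH2Cl at 180° (staggered): F(0°)/iPr(60°) gauche 3.4; tBu(240°)/CH2Cl(180°) gauche 6.1 → 9.5 kJ/mol.
CH2Cl at 240° (eclipsed): F(0°)/H(0°) eclipsed 5.0; H(120°)/iPr(120°) eclipsed 8.5; tBu(240°)/CH2Cl(240°) eclipsed 19.8 → 33.3 kJ/mol.
CH2Cl at 300° (staggered): F(0°)/CH2Cl(300°) gauche 3.2; tBu(240°)/CH2Cl(300°) gauche 6.1; tBu(240°)/iPr(180°) gauche 7.7 → 17.0 kJ/mol.
Max at 240° (33.3 kJ/mol), min at 180° (9.5 kJ/mol); barrier = 23.8 kJ/mol.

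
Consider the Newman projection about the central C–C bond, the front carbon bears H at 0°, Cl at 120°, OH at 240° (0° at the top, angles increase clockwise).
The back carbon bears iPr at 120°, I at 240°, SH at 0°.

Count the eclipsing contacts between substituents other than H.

Non-H eclipsing pairs: Cl(120°)/iPr(120°); OH(240°)/I(240°) — 2 interactions.

2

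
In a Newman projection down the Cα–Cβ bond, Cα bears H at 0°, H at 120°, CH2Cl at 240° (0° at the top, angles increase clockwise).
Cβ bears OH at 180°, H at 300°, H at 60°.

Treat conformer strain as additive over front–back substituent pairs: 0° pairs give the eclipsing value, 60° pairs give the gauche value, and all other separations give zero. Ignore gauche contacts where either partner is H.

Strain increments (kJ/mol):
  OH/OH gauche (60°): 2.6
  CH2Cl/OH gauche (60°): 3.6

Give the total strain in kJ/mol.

This conformer is staggered. CH2Cl at 240° is gauche with OH at 180° (3.6). Total 3.6 kJ/mol.

3.6 kJ/mol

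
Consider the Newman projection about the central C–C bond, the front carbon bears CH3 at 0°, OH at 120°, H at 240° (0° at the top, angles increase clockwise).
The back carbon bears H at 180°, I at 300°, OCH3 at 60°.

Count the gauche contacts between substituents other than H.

Non-H gauche pairs: CH3(0°)/I(300°); CH3(0°)/OCH3(60°); OH(120°)/OCH3(60°) — 3 interactions.

3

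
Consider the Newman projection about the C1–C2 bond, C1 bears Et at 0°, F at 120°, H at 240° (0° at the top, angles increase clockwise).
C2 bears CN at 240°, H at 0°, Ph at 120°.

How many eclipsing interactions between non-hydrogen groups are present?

Non-H eclipsing pairs: F(120°)/Ph(120°) — 1 interaction.

1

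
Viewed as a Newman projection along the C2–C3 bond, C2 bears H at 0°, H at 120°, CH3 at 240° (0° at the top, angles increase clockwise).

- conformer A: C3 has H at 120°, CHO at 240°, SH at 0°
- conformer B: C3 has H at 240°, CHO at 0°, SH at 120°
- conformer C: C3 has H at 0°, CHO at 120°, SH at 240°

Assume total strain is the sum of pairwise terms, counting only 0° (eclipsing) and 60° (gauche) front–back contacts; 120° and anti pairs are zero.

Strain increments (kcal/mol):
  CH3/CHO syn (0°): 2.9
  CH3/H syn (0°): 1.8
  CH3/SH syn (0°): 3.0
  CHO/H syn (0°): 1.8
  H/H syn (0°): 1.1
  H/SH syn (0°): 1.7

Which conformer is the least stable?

C

A (eclipsed): H–SH eclipsed, H–H eclipsed, CH3–CHO eclipsed; 1.7 + 1.1 + 2.9 = 5.7 kcal/mol.
B (eclipsed): H–CHO eclipsed, H–SH eclipsed, CH3–H eclipsed; 1.8 + 1.7 + 1.8 = 5.3 kcal/mol.
C (eclipsed): H–H eclipsed, H–CHO eclipsed, CH3–SH eclipsed; 1.1 + 1.8 + 3.0 = 5.9 kcal/mol.
C has the highest total (5.9 kcal/mol).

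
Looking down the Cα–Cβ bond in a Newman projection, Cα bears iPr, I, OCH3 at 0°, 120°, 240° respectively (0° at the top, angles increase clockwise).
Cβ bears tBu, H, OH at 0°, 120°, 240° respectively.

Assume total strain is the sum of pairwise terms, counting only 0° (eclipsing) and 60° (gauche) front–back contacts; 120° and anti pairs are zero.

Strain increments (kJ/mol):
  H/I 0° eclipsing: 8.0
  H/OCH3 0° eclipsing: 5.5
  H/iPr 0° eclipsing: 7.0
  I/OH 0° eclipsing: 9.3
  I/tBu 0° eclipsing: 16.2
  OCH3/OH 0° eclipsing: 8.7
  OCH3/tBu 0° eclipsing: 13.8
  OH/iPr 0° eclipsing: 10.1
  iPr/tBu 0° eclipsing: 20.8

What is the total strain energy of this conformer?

37.5 kJ/mol

This conformer is eclipsed. iPr at 0° is eclipsed with tBu at 0° (20.8); I at 120° is eclipsed with H at 120° (8.0); OCH3 at 240° is eclipsed with OH at 240° (8.7). Total 37.5 kJ/mol.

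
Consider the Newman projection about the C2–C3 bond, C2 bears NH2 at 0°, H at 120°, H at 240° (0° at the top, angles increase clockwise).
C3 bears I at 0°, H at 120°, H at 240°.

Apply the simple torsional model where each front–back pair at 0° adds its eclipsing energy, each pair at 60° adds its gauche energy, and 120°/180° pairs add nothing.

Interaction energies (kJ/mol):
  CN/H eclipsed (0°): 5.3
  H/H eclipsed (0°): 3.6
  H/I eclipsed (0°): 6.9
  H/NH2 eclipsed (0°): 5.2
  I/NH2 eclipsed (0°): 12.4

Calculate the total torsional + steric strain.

This conformer (eclipsed): NH2(0°)/I(0°) eclipsed 12.4; H(120°)/H(120°) eclipsed 3.6; H(240°)/H(240°) eclipsed 3.6 → 19.6 kJ/mol.

19.6 kJ/mol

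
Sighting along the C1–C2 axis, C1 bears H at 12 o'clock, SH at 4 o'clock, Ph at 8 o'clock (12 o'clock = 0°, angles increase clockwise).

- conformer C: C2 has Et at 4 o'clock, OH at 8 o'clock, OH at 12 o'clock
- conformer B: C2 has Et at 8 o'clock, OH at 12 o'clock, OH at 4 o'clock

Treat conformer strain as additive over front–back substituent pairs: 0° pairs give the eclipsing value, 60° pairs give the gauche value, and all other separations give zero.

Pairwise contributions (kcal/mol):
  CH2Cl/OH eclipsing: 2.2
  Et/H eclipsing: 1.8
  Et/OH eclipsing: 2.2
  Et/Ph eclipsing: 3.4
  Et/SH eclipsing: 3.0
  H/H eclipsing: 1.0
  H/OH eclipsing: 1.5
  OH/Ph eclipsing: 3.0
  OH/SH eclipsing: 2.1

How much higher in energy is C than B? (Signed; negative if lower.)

+0.5 kcal/mol

C (eclipsed): H–OH eclipsed, SH–Et eclipsed, Ph–OH eclipsed; 1.5 + 3.0 + 3.0 = 7.5 kcal/mol.
B (eclipsed): H–OH eclipsed, SH–OH eclipsed, Ph–Et eclipsed; 1.5 + 2.1 + 3.4 = 7.0 kcal/mol.
E(C) − E(B) = 7.5 − 7.0 = +0.5 kcal/mol.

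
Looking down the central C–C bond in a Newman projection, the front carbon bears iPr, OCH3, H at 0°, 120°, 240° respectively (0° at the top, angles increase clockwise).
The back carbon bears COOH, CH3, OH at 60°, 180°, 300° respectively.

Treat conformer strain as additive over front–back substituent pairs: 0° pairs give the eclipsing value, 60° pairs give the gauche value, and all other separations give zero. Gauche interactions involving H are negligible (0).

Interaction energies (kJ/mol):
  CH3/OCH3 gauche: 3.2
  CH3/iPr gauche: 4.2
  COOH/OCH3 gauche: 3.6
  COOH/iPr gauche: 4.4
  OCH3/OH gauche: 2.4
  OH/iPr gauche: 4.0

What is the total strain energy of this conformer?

15.2 kJ/mol

This conformer is staggered. iPr at 0° is gauche with COOH at 60° (4.4); iPr at 0° is gauche with OH at 300° (4.0); OCH3 at 120° is gauche with COOH at 60° (3.6); OCH3 at 120° is gauche with CH3 at 180° (3.2). Total 15.2 kJ/mol.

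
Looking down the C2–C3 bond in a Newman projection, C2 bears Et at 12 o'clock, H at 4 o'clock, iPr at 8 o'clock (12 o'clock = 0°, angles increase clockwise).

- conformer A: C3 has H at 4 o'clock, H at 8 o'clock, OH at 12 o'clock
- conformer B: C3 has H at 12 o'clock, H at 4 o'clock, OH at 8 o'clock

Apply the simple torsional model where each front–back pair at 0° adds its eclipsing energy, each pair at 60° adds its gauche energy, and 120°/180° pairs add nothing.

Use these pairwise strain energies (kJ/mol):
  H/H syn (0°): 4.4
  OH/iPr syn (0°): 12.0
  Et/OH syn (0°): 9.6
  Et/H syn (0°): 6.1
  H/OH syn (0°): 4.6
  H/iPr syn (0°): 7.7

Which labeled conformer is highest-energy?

A (eclipsed): Et–OH eclipsed, H–H eclipsed, iPr–H eclipsed; 9.6 + 4.4 + 7.7 = 21.7 kJ/mol.
B (eclipsed): Et–H eclipsed, H–H eclipsed, iPr–OH eclipsed; 6.1 + 4.4 + 12.0 = 22.5 kJ/mol.
B has the highest total (22.5 kJ/mol).

B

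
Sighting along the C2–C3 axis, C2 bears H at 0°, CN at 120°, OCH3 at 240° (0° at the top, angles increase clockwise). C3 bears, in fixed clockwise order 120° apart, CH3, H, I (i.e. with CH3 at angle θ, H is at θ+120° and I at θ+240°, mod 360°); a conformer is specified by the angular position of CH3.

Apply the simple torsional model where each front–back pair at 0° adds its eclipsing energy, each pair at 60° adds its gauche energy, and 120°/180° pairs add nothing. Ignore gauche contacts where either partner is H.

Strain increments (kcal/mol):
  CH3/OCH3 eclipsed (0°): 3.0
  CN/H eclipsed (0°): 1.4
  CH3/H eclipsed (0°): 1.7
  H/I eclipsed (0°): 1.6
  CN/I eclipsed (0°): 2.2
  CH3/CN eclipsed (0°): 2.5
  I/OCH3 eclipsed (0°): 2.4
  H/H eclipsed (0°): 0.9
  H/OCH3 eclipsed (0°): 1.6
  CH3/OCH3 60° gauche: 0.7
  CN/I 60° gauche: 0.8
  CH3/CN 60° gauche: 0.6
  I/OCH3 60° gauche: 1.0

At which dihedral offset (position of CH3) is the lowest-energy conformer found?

60°

CH3 at 0° (eclipsed): H(0°)/CH3(0°) eclipsed 1.7; CN(120°)/H(120°) eclipsed 1.4; OCH3(240°)/I(240°) eclipsed 2.4 → 5.5 kcal/mol.
CH3 at 60° (staggered): CN(120°)/CH3(60°) gauche 0.6; OCH3(240°)/I(300°) gauche 1.0 → 1.6 kcal/mol.
CH3 at 120° (eclipsed): H(0°)/I(0°) eclipsed 1.6; CN(120°)/CH3(120°) eclipsed 2.5; OCH3(240°)/H(240°) eclipsed 1.6 → 5.7 kcal/mol.
CH3 at 180° (staggered): CN(120°)/CH3(180°) gauche 0.6; CN(120°)/I(60°) gauche 0.8; OCH3(240°)/CH3(180°) gauche 0.7 → 2.1 kcal/mol.
CH3 at 240° (eclipsed): H(0°)/H(0°) eclipsed 0.9; CN(120°)/I(120°) eclipsed 2.2; OCH3(240°)/CH3(240°) eclipsed 3.0 → 6.1 kcal/mol.
CH3 at 300° (staggered): CN(120°)/I(180°) gauche 0.8; OCH3(240°)/CH3(300°) gauche 0.7; OCH3(240°)/I(180°) gauche 1.0 → 2.5 kcal/mol.
The minimum (1.6 kcal/mol) occurs with CH3 at 60°.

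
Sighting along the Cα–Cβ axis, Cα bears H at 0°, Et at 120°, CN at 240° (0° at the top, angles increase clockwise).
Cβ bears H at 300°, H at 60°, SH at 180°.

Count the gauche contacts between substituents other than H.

2

Non-H gauche pairs: Et(120°)/SH(180°); CN(240°)/SH(180°) — 2 interactions.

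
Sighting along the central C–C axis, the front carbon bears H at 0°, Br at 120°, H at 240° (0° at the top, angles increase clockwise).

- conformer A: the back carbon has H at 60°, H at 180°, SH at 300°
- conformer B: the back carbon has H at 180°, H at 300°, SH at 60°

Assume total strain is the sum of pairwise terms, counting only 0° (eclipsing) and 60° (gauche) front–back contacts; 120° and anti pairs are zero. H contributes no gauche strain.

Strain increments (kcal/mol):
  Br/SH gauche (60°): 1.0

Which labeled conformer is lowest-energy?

A (staggered): no non-H gauche contacts → 0.0 kcal/mol.
B is staggered. Br at 120° is gauche with SH at 60° (1.0). Total 1.0 kcal/mol.
A has the lowest total (0.0 kcal/mol).

A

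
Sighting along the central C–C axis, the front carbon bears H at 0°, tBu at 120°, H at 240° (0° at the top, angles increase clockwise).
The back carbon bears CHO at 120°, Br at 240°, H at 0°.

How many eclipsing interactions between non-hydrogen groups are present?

1

Non-H eclipsing pairs: tBu(120°)/CHO(120°) — 1 interaction.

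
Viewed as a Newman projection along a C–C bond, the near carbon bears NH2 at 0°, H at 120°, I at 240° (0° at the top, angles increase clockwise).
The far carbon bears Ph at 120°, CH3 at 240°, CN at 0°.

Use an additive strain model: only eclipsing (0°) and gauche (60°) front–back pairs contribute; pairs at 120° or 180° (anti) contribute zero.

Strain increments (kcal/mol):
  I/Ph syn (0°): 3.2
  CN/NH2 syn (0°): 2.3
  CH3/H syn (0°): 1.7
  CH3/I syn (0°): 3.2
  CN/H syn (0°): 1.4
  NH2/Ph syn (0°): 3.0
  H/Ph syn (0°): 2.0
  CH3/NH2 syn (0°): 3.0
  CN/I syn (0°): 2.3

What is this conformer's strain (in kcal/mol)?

7.5 kcal/mol

This conformer (eclipsed): NH2(0°)/CN(0°) eclipsed 2.3; H(120°)/Ph(120°) eclipsed 2.0; I(240°)/CH3(240°) eclipsed 3.2 → 7.5 kcal/mol.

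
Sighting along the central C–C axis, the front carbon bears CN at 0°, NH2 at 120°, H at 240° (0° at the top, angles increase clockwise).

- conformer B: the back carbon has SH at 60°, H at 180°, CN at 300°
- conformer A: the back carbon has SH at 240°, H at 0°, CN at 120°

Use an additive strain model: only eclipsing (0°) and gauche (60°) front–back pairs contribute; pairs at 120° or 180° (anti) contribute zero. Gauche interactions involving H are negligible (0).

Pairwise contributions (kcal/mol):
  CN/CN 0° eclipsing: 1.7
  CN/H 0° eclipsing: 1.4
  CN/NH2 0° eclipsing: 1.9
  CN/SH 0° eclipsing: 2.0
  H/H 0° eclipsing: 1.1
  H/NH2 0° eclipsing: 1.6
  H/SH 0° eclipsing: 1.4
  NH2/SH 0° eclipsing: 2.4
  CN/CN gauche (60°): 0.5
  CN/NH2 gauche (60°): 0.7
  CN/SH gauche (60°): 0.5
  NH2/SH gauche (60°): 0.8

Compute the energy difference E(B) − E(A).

B is staggered. CN at 0° is gauche with SH at 60° (0.5); CN at 0° is gauche with CN at 300° (0.5); NH2 at 120° is gauche with SH at 60° (0.8). Total 1.8 kcal/mol.
A is eclipsed. CN at 0° is eclipsed with H at 0° (1.4); NH2 at 120° is eclipsed with CN at 120° (1.9); H at 240° is eclipsed with SH at 240° (1.4). Total 4.7 kcal/mol.
E(B) − E(A) = 1.8 − 4.7 = -2.9 kcal/mol.

-2.9 kcal/mol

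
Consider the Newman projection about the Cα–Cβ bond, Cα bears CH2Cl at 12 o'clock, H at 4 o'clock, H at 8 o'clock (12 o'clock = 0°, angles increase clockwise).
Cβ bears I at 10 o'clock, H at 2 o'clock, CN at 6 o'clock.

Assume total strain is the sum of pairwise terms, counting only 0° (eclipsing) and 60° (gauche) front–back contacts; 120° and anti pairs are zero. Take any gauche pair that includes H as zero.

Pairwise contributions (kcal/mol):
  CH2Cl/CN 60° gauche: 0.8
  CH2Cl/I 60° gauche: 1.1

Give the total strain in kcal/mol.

This conformer is staggered. CH2Cl at 0° is gauche with I at 300° (1.1). Total 1.1 kcal/mol.

1.1 kcal/mol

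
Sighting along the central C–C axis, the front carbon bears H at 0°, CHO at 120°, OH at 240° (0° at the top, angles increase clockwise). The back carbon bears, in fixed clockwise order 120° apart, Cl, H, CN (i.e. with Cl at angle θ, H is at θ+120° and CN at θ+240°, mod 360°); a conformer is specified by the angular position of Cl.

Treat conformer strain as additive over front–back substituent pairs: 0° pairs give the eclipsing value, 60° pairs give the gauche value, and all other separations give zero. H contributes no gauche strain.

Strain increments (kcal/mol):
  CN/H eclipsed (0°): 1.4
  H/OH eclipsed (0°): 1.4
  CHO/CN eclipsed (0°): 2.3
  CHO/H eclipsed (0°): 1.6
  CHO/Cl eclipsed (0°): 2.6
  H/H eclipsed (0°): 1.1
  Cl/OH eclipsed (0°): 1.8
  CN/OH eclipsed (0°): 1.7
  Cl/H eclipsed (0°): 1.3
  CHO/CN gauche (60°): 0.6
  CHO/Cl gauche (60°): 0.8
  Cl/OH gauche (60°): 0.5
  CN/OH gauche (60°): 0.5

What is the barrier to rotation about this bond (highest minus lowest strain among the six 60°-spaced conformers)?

4.1 kcal/mol

Cl at 0° is eclipsed. H at 0° is eclipsed with Cl at 0° (1.3); CHO at 120° is eclipsed with H at 120° (1.6); OH at 240° is eclipsed with CN at 240° (1.7). Total 4.6 kcal/mol.
Cl at 60° is staggered. CHO at 120° is gauche with Cl at 60° (0.8); OH at 240° is gauche with CN at 300° (0.5). Total 1.3 kcal/mol.
Cl at 120° is eclipsed. H at 0° is eclipsed with CN at 0° (1.4); CHO at 120° is eclipsed with Cl at 120° (2.6); OH at 240° is eclipsed with H at 240° (1.4). Total 5.4 kcal/mol.
Cl at 180° is staggered. CHO at 120° is gauche with Cl at 180° (0.8); CHO at 120° is gauche with CN at 60° (0.6); OH at 240° is gauche with Cl at 180° (0.5). Total 1.9 kcal/mol.
Cl at 240° is eclipsed. H at 0° is eclipsed with H at 0° (1.1); CHO at 120° is eclipsed with CN at 120° (2.3); OH at 240° is eclipsed with Cl at 240° (1.8). Total 5.2 kcal/mol.
Cl at 300° is staggered. CHO at 120° is gauche with CN at 180° (0.6); OH at 240° is gauche with Cl at 300° (0.5); OH at 240° is gauche with CN at 180° (0.5). Total 1.6 kcal/mol.
Max at 120° (5.4 kcal/mol), min at 60° (1.3 kcal/mol); barrier = 4.1 kcal/mol.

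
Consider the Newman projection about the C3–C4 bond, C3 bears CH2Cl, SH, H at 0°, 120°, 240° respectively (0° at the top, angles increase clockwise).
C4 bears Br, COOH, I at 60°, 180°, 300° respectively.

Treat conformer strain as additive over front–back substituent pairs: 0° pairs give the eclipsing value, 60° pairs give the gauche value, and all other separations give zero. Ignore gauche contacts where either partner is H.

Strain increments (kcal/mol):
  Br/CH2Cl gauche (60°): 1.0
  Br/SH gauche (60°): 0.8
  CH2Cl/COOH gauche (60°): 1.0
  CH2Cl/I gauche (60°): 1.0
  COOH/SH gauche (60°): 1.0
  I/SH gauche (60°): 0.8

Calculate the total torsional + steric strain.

3.8 kcal/mol

This conformer (staggered): CH2Cl–Br gauche, CH2Cl–I gauche, SH–Br gauche, SH–COOH gauche; 1.0 + 1.0 + 0.8 + 1.0 = 3.8 kcal/mol.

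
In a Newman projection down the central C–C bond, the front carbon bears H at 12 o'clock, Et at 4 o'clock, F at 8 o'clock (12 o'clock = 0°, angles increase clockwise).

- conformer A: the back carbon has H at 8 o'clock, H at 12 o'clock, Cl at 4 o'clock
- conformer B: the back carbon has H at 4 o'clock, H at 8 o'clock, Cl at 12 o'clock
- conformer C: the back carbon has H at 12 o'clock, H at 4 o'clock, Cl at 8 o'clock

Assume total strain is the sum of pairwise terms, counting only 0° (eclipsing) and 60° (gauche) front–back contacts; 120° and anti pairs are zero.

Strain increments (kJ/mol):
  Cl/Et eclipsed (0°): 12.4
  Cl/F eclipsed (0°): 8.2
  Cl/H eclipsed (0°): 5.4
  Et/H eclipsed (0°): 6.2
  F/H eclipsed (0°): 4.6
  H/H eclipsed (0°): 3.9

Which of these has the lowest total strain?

B

A is eclipsed. H at 0° is eclipsed with H at 0° (3.9); Et at 120° is eclipsed with Cl at 120° (12.4); F at 240° is eclipsed with H at 240° (4.6). Total 20.9 kJ/mol.
B is eclipsed. H at 0° is eclipsed with Cl at 0° (5.4); Et at 120° is eclipsed with H at 120° (6.2); F at 240° is eclipsed with H at 240° (4.6). Total 16.2 kJ/mol.
C is eclipsed. H at 0° is eclipsed with H at 0° (3.9); Et at 120° is eclipsed with H at 120° (6.2); F at 240° is eclipsed with Cl at 240° (8.2). Total 18.3 kJ/mol.
B has the lowest total (16.2 kJ/mol).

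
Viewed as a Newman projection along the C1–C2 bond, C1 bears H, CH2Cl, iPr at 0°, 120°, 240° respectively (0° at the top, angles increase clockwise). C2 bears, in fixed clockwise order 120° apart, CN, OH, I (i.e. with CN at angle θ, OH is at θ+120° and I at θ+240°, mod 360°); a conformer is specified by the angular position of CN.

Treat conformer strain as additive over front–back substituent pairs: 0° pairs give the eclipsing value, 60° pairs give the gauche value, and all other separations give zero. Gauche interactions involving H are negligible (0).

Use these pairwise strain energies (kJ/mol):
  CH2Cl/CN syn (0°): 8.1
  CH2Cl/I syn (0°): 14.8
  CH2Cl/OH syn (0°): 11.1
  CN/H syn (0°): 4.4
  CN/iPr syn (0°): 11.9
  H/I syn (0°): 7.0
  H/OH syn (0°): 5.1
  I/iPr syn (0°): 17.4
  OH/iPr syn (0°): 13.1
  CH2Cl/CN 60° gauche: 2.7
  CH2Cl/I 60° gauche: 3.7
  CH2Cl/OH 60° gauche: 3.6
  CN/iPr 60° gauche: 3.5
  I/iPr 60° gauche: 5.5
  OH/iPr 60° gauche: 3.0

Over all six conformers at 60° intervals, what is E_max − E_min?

20.0 kJ/mol

CN at 0° (eclipsed): H(0°)/CN(0°) eclipsed 4.4; CH2Cl(120°)/OH(120°) eclipsed 11.1; iPr(240°)/I(240°) eclipsed 17.4 → 32.9 kJ/mol.
CN at 60° (staggered): CH2Cl(120°)/CN(60°) gauche 2.7; CH2Cl(120°)/OH(180°) gauche 3.6; iPr(240°)/OH(180°) gauche 3.0; iPr(240°)/I(300°) gauche 5.5 → 14.8 kJ/mol.
CN at 120° (eclipsed): H(0°)/I(0°) eclipsed 7.0; CH2Cl(120°)/CN(120°) eclipsed 8.1; iPr(240°)/OH(240°) eclipsed 13.1 → 28.2 kJ/mol.
CN at 180° (staggered): CH2Cl(120°)/CN(180°) gauche 2.7; CH2Cl(120°)/I(60°) gauche 3.7; iPr(240°)/CN(180°) gauche 3.5; iPr(240°)/OH(300°) gauche 3.0 → 12.9 kJ/mol.
CN at 240° (eclipsed): H(0°)/OH(0°) eclipsed 5.1; CH2Cl(120°)/I(120°) eclipsed 14.8; iPr(240°)/CN(240°) eclipsed 11.9 → 31.8 kJ/mol.
CN at 300° (staggered): CH2Cl(120°)/OH(60°) gauche 3.6; CH2Cl(120°)/I(180°) gauche 3.7; iPr(240°)/CN(300°) gauche 3.5; iPr(240°)/I(180°) gauche 5.5 → 16.3 kJ/mol.
Max at 0° (32.9 kJ/mol), min at 180° (12.9 kJ/mol); barrier = 20.0 kJ/mol.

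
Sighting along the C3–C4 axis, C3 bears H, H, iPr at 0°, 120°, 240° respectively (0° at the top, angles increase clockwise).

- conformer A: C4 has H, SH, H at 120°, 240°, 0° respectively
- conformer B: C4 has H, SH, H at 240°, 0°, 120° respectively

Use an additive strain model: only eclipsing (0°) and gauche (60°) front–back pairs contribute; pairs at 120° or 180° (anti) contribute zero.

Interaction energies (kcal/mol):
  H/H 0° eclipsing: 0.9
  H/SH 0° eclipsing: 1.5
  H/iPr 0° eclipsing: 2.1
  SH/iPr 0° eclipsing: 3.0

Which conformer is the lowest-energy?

B

A (eclipsed): H–H eclipsed, H–H eclipsed, iPr–SH eclipsed; 0.9 + 0.9 + 3.0 = 4.8 kcal/mol.
B (eclipsed): H–SH eclipsed, H–H eclipsed, iPr–H eclipsed; 1.5 + 0.9 + 2.1 = 4.5 kcal/mol.
B has the lowest total (4.5 kcal/mol).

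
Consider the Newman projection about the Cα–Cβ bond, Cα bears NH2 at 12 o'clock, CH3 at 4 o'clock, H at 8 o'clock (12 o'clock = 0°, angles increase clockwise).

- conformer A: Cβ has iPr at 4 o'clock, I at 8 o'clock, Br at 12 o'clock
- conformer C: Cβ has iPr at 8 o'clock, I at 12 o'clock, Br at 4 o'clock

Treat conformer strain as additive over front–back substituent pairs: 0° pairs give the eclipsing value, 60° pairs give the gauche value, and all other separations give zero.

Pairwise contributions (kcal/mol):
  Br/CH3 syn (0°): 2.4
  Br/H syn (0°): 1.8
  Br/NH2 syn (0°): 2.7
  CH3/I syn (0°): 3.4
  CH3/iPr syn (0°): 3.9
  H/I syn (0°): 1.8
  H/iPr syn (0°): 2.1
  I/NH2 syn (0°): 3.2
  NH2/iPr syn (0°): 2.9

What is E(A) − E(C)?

A (eclipsed): NH2(0°)/Br(0°) eclipsed 2.7; CH3(120°)/iPr(120°) eclipsed 3.9; H(240°)/I(240°) eclipsed 1.8 → 8.4 kcal/mol.
C (eclipsed): NH2(0°)/I(0°) eclipsed 3.2; CH3(120°)/Br(120°) eclipsed 2.4; H(240°)/iPr(240°) eclipsed 2.1 → 7.7 kcal/mol.
E(A) − E(C) = 8.4 − 7.7 = +0.7 kcal/mol.

+0.7 kcal/mol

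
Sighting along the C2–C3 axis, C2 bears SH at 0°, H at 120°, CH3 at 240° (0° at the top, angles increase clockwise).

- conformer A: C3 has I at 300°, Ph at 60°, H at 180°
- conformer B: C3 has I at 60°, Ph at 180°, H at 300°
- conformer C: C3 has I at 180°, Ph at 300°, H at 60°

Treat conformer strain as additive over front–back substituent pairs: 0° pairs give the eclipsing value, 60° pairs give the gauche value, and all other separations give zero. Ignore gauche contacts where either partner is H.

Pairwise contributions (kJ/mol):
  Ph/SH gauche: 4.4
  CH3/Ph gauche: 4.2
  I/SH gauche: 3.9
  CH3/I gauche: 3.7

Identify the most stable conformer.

B

A is staggered. SH at 0° is gauche with I at 300° (3.9); SH at 0° is gauche with Ph at 60° (4.4); CH3 at 240° is gauche with I at 300° (3.7). Total 12.0 kJ/mol.
B is staggered. SH at 0° is gauche with I at 60° (3.9); CH3 at 240° is gauche with Ph at 180° (4.2). Total 8.1 kJ/mol.
C is staggered. SH at 0° is gauche with Ph at 300° (4.4); CH3 at 240° is gauche with I at 180° (3.7); CH3 at 240° is gauche with Ph at 300° (4.2). Total 12.3 kJ/mol.
B has the lowest total (8.1 kJ/mol).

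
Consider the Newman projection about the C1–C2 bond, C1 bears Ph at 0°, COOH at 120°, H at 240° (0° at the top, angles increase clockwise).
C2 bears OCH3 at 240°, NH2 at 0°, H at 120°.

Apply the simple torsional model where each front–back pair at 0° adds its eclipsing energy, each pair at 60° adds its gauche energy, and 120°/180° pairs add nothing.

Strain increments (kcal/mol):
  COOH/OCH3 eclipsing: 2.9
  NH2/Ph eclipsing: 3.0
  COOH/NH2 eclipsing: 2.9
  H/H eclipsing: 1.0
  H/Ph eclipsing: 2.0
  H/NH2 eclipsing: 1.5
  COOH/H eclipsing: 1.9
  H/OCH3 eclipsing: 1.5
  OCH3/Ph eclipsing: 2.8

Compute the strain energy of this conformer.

6.4 kcal/mol

This conformer (eclipsed): Ph–NH2 eclipsed, COOH–H eclipsed, H–OCH3 eclipsed; 3.0 + 1.9 + 1.5 = 6.4 kcal/mol.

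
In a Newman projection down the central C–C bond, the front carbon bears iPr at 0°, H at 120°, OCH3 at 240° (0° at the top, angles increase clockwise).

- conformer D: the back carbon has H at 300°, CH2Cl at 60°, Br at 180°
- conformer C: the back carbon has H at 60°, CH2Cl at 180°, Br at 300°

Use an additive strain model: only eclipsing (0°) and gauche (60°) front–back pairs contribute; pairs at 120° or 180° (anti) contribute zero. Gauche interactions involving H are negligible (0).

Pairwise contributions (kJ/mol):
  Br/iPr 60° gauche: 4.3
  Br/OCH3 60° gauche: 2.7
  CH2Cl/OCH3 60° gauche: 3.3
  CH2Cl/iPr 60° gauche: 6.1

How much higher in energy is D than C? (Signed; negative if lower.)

-1.5 kJ/mol

D (staggered): iPr(0°)/CH2Cl(60°) gauche 6.1; OCH3(240°)/Br(180°) gauche 2.7 → 8.8 kJ/mol.
C (staggered): iPr(0°)/Br(300°) gauche 4.3; OCH3(240°)/CH2Cl(180°) gauche 3.3; OCH3(240°)/Br(300°) gauche 2.7 → 10.3 kJ/mol.
E(D) − E(C) = 8.8 − 10.3 = -1.5 kJ/mol.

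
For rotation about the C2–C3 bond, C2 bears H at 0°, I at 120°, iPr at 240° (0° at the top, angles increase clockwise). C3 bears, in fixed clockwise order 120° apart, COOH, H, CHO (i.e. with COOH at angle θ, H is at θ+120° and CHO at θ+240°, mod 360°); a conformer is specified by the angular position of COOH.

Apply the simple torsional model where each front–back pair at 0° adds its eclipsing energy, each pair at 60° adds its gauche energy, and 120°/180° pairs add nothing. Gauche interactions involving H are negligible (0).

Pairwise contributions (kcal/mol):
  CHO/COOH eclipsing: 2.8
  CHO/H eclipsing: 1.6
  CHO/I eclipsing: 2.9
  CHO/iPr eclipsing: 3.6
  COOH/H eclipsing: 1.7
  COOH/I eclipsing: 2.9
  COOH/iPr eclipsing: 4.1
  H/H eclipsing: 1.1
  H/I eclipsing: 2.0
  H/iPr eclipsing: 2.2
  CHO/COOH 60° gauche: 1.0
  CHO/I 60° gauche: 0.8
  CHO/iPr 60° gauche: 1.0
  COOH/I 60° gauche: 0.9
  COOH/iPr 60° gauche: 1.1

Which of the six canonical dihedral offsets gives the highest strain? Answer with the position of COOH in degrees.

COOH at 0° (eclipsed): H–COOH eclipsed, I–H eclipsed, iPr–CHO eclipsed; 1.7 + 2.0 + 3.6 = 7.3 kcal/mol.
COOH at 60° (staggered): I–COOH gauche, iPr–CHO gauche; 0.9 + 1.0 = 1.9 kcal/mol.
COOH at 120° (eclipsed): H–CHO eclipsed, I–COOH eclipsed, iPr–H eclipsed; 1.6 + 2.9 + 2.2 = 6.7 kcal/mol.
COOH at 180° (staggered): I–COOH gauche, I–CHO gauche, iPr–COOH gauche; 0.9 + 0.8 + 1.1 = 2.8 kcal/mol.
COOH at 240° (eclipsed): H–H eclipsed, I–CHO eclipsed, iPr–COOH eclipsed; 1.1 + 2.9 + 4.1 = 8.1 kcal/mol.
COOH at 300° (staggered): I–CHO gauche, iPr–COOH gauche, iPr–CHO gauche; 0.8 + 1.1 + 1.0 = 2.9 kcal/mol.
The maximum (8.1 kcal/mol) occurs with COOH at 240°.

240°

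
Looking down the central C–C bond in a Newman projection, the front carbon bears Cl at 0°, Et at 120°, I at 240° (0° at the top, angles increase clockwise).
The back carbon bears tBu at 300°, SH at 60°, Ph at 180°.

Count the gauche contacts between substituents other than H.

6

Non-H gauche pairs: Cl(0°)/tBu(300°); Cl(0°)/SH(60°); Et(120°)/SH(60°); Et(120°)/Ph(180°); I(240°)/tBu(300°); I(240°)/Ph(180°) — 6 interactions.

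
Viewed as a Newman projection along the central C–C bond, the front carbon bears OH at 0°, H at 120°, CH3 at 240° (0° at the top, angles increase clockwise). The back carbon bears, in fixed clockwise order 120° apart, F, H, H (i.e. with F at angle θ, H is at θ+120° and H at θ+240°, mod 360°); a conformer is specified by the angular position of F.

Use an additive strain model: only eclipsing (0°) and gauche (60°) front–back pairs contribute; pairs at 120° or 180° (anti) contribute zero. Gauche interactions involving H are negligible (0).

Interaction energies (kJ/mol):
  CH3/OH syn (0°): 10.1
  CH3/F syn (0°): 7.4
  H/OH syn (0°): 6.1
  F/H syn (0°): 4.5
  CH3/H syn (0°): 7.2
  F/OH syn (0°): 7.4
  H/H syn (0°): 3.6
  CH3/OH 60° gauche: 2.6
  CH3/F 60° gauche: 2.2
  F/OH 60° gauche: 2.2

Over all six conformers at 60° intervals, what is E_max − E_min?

16.0 kJ/mol

F at 0° (eclipsed): OH–F eclipsed, H–H eclipsed, CH3–H eclipsed; 7.4 + 3.6 + 7.2 = 18.2 kJ/mol.
F at 60° (staggered): OH–F gauche; 2.2 = 2.2 kJ/mol.
F at 120° (eclipsed): OH–H eclipsed, H–F eclipsed, CH3–H eclipsed; 6.1 + 4.5 + 7.2 = 17.8 kJ/mol.
F at 180° (staggered): CH3–F gauche; 2.2 = 2.2 kJ/mol.
F at 240° (eclipsed): OH–H eclipsed, H–H eclipsed, CH3–F eclipsed; 6.1 + 3.6 + 7.4 = 17.1 kJ/mol.
F at 300° (staggered): OH–F gauche, CH3–F gauche; 2.2 + 2.2 = 4.4 kJ/mol.
Max at 0° (18.2 kJ/mol), min at 60° (2.2 kJ/mol); barrier = 16.0 kJ/mol.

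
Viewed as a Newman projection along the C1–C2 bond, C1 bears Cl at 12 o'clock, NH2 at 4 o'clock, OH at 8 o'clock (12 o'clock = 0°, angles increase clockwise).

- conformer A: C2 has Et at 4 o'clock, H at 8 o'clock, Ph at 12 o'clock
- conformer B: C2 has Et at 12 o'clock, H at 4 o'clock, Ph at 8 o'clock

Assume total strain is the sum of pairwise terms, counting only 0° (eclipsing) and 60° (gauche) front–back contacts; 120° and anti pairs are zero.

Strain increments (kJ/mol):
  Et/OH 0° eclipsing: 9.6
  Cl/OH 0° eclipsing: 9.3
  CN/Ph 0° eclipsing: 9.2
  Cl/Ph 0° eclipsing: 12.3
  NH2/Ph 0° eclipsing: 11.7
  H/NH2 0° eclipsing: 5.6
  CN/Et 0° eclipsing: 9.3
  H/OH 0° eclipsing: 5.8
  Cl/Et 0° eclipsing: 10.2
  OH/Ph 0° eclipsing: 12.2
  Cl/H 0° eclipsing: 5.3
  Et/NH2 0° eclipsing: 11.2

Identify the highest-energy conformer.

A (eclipsed): Cl(0°)/Ph(0°) eclipsed 12.3; NH2(120°)/Et(120°) eclipsed 11.2; OH(240°)/H(240°) eclipsed 5.8 → 29.3 kJ/mol.
B (eclipsed): Cl(0°)/Et(0°) eclipsed 10.2; NH2(120°)/H(120°) eclipsed 5.6; OH(240°)/Ph(240°) eclipsed 12.2 → 28.0 kJ/mol.
A has the highest total (29.3 kJ/mol).

A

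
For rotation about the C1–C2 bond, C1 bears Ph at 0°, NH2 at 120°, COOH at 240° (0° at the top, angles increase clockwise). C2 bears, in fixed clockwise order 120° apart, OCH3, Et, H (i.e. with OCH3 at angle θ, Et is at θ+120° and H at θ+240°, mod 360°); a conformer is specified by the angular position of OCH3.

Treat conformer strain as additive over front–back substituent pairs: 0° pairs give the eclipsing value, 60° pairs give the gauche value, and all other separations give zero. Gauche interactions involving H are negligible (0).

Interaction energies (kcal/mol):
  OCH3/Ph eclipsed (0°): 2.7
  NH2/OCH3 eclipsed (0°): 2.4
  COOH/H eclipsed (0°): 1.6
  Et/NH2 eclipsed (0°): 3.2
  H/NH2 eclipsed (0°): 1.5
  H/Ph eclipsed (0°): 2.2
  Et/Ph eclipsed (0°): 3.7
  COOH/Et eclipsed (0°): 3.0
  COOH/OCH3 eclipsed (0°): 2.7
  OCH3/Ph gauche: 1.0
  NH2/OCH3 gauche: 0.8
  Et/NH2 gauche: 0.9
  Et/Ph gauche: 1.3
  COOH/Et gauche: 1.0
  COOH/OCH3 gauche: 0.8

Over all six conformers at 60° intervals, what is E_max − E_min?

4.2 kcal/mol

OCH3 at 0° (eclipsed): Ph(0°)/OCH3(0°) eclipsed 2.7; NH2(120°)/Et(120°) eclipsed 3.2; COOH(240°)/H(240°) eclipsed 1.6 → 7.5 kcal/mol.
OCH3 at 60° (staggered): Ph(0°)/OCH3(60°) gauche 1.0; NH2(120°)/OCH3(60°) gauche 0.8; NH2(120°)/Et(180°) gauche 0.9; COOH(240°)/Et(180°) gauche 1.0 → 3.7 kcal/mol.
OCH3 at 120° (eclipsed): Ph(0°)/H(0°) eclipsed 2.2; NH2(120°)/OCH3(120°) eclipsed 2.4; COOH(240°)/Et(240°) eclipsed 3.0 → 7.6 kcal/mol.
OCH3 at 180° (staggered): Ph(0°)/Et(300°) gauche 1.3; NH2(120°)/OCH3(180°) gauche 0.8; COOH(240°)/OCH3(180°) gauche 0.8; COOH(240°)/Et(300°) gauche 1.0 → 3.9 kcal/mol.
OCH3 at 240° (eclipsed): Ph(0°)/Et(0°) eclipsed 3.7; NH2(120°)/H(120°) eclipsed 1.5; COOH(240°)/OCH3(240°) eclipsed 2.7 → 7.9 kcal/mol.
OCH3 at 300° (staggered): Ph(0°)/OCH3(300°) gauche 1.0; Ph(0°)/Et(60°) gauche 1.3; NH2(120°)/Et(60°) gauche 0.9; COOH(240°)/OCH3(300°) gauche 0.8 → 4.0 kcal/mol.
Max at 240° (7.9 kcal/mol), min at 60° (3.7 kcal/mol); barrier = 4.2 kcal/mol.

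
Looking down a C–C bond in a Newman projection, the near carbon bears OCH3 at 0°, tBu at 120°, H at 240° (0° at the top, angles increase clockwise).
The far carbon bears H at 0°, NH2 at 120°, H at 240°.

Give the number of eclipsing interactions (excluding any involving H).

1

Non-H eclipsing pairs: tBu(120°)/NH2(120°) — 1 interaction.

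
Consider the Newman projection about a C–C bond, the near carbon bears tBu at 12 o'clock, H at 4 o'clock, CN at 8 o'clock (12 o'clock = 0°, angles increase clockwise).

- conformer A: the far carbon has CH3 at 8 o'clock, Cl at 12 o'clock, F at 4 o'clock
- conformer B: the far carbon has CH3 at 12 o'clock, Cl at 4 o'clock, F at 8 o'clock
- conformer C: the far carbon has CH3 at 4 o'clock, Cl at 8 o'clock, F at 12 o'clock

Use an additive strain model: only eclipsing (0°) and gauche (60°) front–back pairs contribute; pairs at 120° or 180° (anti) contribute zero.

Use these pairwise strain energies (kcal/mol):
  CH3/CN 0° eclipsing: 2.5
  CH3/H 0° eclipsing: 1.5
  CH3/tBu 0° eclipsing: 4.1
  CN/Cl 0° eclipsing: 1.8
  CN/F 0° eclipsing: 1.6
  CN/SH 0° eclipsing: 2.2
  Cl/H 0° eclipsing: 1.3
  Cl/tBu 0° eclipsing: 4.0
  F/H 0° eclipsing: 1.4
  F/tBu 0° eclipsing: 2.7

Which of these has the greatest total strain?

A (eclipsed): tBu–Cl eclipsed, H–F eclipsed, CN–CH3 eclipsed; 4.0 + 1.4 + 2.5 = 7.9 kcal/mol.
B (eclipsed): tBu–CH3 eclipsed, H–Cl eclipsed, CN–F eclipsed; 4.1 + 1.3 + 1.6 = 7.0 kcal/mol.
C (eclipsed): tBu–F eclipsed, H–CH3 eclipsed, CN–Cl eclipsed; 2.7 + 1.5 + 1.8 = 6.0 kcal/mol.
A has the highest total (7.9 kcal/mol).

A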